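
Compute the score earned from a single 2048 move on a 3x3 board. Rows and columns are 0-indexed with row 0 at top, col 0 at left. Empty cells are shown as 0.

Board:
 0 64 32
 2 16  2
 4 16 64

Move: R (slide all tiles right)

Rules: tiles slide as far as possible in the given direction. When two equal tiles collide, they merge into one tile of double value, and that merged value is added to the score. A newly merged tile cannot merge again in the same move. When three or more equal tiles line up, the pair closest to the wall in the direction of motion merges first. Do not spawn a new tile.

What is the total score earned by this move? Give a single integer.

Slide right:
row 0: [0, 64, 32] -> [0, 64, 32]  score +0 (running 0)
row 1: [2, 16, 2] -> [2, 16, 2]  score +0 (running 0)
row 2: [4, 16, 64] -> [4, 16, 64]  score +0 (running 0)
Board after move:
 0 64 32
 2 16  2
 4 16 64

Answer: 0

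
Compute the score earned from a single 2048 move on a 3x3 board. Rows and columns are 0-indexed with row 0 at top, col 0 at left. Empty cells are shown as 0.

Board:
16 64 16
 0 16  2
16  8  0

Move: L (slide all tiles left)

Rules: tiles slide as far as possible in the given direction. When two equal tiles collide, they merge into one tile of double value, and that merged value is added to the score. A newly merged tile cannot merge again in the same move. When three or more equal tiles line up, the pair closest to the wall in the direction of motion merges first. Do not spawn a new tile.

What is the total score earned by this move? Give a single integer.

Slide left:
row 0: [16, 64, 16] -> [16, 64, 16]  score +0 (running 0)
row 1: [0, 16, 2] -> [16, 2, 0]  score +0 (running 0)
row 2: [16, 8, 0] -> [16, 8, 0]  score +0 (running 0)
Board after move:
16 64 16
16  2  0
16  8  0

Answer: 0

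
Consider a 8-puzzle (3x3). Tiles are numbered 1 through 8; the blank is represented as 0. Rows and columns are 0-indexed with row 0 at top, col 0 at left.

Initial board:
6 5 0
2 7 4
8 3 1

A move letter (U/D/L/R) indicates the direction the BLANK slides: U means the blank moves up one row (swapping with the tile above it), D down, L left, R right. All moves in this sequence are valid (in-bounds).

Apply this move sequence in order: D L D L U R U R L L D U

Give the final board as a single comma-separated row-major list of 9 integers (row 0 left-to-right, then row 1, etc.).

Answer: 0, 6, 4, 3, 5, 7, 2, 8, 1

Derivation:
After move 1 (D):
6 5 4
2 7 0
8 3 1

After move 2 (L):
6 5 4
2 0 7
8 3 1

After move 3 (D):
6 5 4
2 3 7
8 0 1

After move 4 (L):
6 5 4
2 3 7
0 8 1

After move 5 (U):
6 5 4
0 3 7
2 8 1

After move 6 (R):
6 5 4
3 0 7
2 8 1

After move 7 (U):
6 0 4
3 5 7
2 8 1

After move 8 (R):
6 4 0
3 5 7
2 8 1

After move 9 (L):
6 0 4
3 5 7
2 8 1

After move 10 (L):
0 6 4
3 5 7
2 8 1

After move 11 (D):
3 6 4
0 5 7
2 8 1

After move 12 (U):
0 6 4
3 5 7
2 8 1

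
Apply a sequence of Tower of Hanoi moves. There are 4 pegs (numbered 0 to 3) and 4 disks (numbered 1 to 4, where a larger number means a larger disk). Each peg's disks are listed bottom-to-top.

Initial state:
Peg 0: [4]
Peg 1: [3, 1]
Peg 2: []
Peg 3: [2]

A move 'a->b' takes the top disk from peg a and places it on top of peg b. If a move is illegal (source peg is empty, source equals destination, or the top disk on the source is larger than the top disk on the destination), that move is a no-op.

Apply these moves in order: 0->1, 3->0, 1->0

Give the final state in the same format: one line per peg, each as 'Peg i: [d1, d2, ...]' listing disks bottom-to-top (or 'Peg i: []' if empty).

Answer: Peg 0: [4, 2, 1]
Peg 1: [3]
Peg 2: []
Peg 3: []

Derivation:
After move 1 (0->1):
Peg 0: [4]
Peg 1: [3, 1]
Peg 2: []
Peg 3: [2]

After move 2 (3->0):
Peg 0: [4, 2]
Peg 1: [3, 1]
Peg 2: []
Peg 3: []

After move 3 (1->0):
Peg 0: [4, 2, 1]
Peg 1: [3]
Peg 2: []
Peg 3: []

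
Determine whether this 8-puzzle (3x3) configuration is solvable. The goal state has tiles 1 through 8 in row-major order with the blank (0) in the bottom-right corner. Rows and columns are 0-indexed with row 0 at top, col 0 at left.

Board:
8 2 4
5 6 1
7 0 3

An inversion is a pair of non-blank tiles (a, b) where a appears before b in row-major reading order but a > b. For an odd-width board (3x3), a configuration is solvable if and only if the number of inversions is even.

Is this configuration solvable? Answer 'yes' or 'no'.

Inversions (pairs i<j in row-major order where tile[i] > tile[j] > 0): 15
15 is odd, so the puzzle is not solvable.

Answer: no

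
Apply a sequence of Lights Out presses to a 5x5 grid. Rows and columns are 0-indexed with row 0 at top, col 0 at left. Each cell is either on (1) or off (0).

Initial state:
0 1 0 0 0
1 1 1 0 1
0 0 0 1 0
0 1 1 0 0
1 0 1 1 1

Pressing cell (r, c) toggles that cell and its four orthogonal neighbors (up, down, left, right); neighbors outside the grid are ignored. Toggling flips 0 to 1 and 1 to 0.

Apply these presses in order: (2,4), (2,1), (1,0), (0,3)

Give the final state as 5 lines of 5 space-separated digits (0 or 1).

After press 1 at (2,4):
0 1 0 0 0
1 1 1 0 0
0 0 0 0 1
0 1 1 0 1
1 0 1 1 1

After press 2 at (2,1):
0 1 0 0 0
1 0 1 0 0
1 1 1 0 1
0 0 1 0 1
1 0 1 1 1

After press 3 at (1,0):
1 1 0 0 0
0 1 1 0 0
0 1 1 0 1
0 0 1 0 1
1 0 1 1 1

After press 4 at (0,3):
1 1 1 1 1
0 1 1 1 0
0 1 1 0 1
0 0 1 0 1
1 0 1 1 1

Answer: 1 1 1 1 1
0 1 1 1 0
0 1 1 0 1
0 0 1 0 1
1 0 1 1 1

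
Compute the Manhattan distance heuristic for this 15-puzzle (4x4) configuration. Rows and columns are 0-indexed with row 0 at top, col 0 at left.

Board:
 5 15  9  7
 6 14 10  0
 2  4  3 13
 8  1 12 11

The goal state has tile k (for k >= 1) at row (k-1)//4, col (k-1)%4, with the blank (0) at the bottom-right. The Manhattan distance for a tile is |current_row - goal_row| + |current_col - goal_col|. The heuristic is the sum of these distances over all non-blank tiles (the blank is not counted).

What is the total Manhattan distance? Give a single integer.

Answer: 42

Derivation:
Tile 5: at (0,0), goal (1,0), distance |0-1|+|0-0| = 1
Tile 15: at (0,1), goal (3,2), distance |0-3|+|1-2| = 4
Tile 9: at (0,2), goal (2,0), distance |0-2|+|2-0| = 4
Tile 7: at (0,3), goal (1,2), distance |0-1|+|3-2| = 2
Tile 6: at (1,0), goal (1,1), distance |1-1|+|0-1| = 1
Tile 14: at (1,1), goal (3,1), distance |1-3|+|1-1| = 2
Tile 10: at (1,2), goal (2,1), distance |1-2|+|2-1| = 2
Tile 2: at (2,0), goal (0,1), distance |2-0|+|0-1| = 3
Tile 4: at (2,1), goal (0,3), distance |2-0|+|1-3| = 4
Tile 3: at (2,2), goal (0,2), distance |2-0|+|2-2| = 2
Tile 13: at (2,3), goal (3,0), distance |2-3|+|3-0| = 4
Tile 8: at (3,0), goal (1,3), distance |3-1|+|0-3| = 5
Tile 1: at (3,1), goal (0,0), distance |3-0|+|1-0| = 4
Tile 12: at (3,2), goal (2,3), distance |3-2|+|2-3| = 2
Tile 11: at (3,3), goal (2,2), distance |3-2|+|3-2| = 2
Sum: 1 + 4 + 4 + 2 + 1 + 2 + 2 + 3 + 4 + 2 + 4 + 5 + 4 + 2 + 2 = 42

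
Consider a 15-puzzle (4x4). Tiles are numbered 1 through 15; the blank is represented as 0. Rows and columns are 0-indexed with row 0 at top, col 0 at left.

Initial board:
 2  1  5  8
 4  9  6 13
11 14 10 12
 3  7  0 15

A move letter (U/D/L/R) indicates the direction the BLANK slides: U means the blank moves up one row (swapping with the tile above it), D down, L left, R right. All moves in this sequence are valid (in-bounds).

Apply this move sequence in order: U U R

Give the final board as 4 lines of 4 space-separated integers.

After move 1 (U):
 2  1  5  8
 4  9  6 13
11 14  0 12
 3  7 10 15

After move 2 (U):
 2  1  5  8
 4  9  0 13
11 14  6 12
 3  7 10 15

After move 3 (R):
 2  1  5  8
 4  9 13  0
11 14  6 12
 3  7 10 15

Answer:  2  1  5  8
 4  9 13  0
11 14  6 12
 3  7 10 15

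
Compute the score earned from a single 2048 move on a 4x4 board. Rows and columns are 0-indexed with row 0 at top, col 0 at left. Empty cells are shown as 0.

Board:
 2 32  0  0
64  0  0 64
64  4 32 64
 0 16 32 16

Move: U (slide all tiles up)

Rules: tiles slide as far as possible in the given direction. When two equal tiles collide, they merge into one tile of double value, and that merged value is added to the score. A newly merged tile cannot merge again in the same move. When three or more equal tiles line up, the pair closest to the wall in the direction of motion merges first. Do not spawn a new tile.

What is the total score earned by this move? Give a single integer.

Answer: 320

Derivation:
Slide up:
col 0: [2, 64, 64, 0] -> [2, 128, 0, 0]  score +128 (running 128)
col 1: [32, 0, 4, 16] -> [32, 4, 16, 0]  score +0 (running 128)
col 2: [0, 0, 32, 32] -> [64, 0, 0, 0]  score +64 (running 192)
col 3: [0, 64, 64, 16] -> [128, 16, 0, 0]  score +128 (running 320)
Board after move:
  2  32  64 128
128   4   0  16
  0  16   0   0
  0   0   0   0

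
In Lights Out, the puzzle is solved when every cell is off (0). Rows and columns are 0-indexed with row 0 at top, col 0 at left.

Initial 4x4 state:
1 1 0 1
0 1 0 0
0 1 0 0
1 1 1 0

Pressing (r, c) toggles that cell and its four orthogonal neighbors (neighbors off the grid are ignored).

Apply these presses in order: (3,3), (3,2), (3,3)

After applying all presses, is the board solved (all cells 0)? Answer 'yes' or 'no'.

Answer: no

Derivation:
After press 1 at (3,3):
1 1 0 1
0 1 0 0
0 1 0 1
1 1 0 1

After press 2 at (3,2):
1 1 0 1
0 1 0 0
0 1 1 1
1 0 1 0

After press 3 at (3,3):
1 1 0 1
0 1 0 0
0 1 1 0
1 0 0 1

Lights still on: 8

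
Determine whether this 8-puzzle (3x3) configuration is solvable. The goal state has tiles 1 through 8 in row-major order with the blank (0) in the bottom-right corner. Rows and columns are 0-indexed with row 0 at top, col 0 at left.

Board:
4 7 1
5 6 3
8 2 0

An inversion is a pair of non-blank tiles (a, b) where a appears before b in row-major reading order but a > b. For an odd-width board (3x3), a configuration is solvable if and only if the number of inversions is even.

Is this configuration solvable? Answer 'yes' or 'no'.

Inversions (pairs i<j in row-major order where tile[i] > tile[j] > 0): 14
14 is even, so the puzzle is solvable.

Answer: yes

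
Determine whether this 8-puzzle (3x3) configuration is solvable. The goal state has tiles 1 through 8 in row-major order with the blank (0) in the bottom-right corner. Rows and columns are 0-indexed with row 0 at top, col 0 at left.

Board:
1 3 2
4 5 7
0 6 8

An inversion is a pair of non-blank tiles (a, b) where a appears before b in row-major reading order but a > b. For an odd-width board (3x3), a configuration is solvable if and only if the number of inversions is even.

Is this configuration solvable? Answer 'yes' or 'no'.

Inversions (pairs i<j in row-major order where tile[i] > tile[j] > 0): 2
2 is even, so the puzzle is solvable.

Answer: yes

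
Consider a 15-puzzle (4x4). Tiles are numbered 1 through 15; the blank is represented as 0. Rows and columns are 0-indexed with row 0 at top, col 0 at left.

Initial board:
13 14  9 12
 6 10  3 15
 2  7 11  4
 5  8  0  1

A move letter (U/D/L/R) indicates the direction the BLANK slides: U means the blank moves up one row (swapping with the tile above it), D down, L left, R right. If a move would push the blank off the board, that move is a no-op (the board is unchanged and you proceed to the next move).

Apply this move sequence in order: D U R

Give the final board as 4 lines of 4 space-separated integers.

After move 1 (D):
13 14  9 12
 6 10  3 15
 2  7 11  4
 5  8  0  1

After move 2 (U):
13 14  9 12
 6 10  3 15
 2  7  0  4
 5  8 11  1

After move 3 (R):
13 14  9 12
 6 10  3 15
 2  7  4  0
 5  8 11  1

Answer: 13 14  9 12
 6 10  3 15
 2  7  4  0
 5  8 11  1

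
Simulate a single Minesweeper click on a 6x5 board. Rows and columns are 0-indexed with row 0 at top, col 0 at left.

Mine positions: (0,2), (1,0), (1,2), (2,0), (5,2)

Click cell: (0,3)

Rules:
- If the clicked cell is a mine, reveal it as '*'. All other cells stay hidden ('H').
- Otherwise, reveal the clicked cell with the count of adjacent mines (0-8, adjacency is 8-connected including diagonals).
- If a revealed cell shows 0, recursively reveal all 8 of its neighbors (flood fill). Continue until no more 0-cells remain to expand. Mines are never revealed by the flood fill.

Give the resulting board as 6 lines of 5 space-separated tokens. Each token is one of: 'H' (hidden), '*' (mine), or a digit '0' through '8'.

H H H 2 H
H H H H H
H H H H H
H H H H H
H H H H H
H H H H H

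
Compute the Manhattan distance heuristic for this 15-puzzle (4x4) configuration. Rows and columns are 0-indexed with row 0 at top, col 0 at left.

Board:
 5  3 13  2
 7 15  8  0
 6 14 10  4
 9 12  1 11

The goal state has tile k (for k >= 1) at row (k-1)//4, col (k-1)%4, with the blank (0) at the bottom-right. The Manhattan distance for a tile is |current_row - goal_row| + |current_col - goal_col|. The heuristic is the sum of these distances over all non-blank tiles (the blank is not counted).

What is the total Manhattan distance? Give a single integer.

Answer: 32

Derivation:
Tile 5: (0,0)->(1,0) = 1
Tile 3: (0,1)->(0,2) = 1
Tile 13: (0,2)->(3,0) = 5
Tile 2: (0,3)->(0,1) = 2
Tile 7: (1,0)->(1,2) = 2
Tile 15: (1,1)->(3,2) = 3
Tile 8: (1,2)->(1,3) = 1
Tile 6: (2,0)->(1,1) = 2
Tile 14: (2,1)->(3,1) = 1
Tile 10: (2,2)->(2,1) = 1
Tile 4: (2,3)->(0,3) = 2
Tile 9: (3,0)->(2,0) = 1
Tile 12: (3,1)->(2,3) = 3
Tile 1: (3,2)->(0,0) = 5
Tile 11: (3,3)->(2,2) = 2
Sum: 1 + 1 + 5 + 2 + 2 + 3 + 1 + 2 + 1 + 1 + 2 + 1 + 3 + 5 + 2 = 32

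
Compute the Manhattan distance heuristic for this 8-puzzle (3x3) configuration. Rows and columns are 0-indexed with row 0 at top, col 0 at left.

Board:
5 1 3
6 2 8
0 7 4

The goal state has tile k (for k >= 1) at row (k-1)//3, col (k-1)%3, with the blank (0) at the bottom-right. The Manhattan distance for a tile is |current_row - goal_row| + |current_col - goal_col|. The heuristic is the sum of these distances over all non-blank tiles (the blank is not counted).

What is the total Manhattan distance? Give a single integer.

Answer: 12

Derivation:
Tile 5: (0,0)->(1,1) = 2
Tile 1: (0,1)->(0,0) = 1
Tile 3: (0,2)->(0,2) = 0
Tile 6: (1,0)->(1,2) = 2
Tile 2: (1,1)->(0,1) = 1
Tile 8: (1,2)->(2,1) = 2
Tile 7: (2,1)->(2,0) = 1
Tile 4: (2,2)->(1,0) = 3
Sum: 2 + 1 + 0 + 2 + 1 + 2 + 1 + 3 = 12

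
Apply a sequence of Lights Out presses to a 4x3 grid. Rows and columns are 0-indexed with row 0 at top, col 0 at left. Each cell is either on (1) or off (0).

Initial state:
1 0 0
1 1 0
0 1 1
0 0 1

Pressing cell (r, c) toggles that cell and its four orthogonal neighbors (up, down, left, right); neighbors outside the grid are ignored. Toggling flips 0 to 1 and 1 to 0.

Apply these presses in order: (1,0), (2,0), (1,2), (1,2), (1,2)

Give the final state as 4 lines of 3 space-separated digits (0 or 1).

After press 1 at (1,0):
0 0 0
0 0 0
1 1 1
0 0 1

After press 2 at (2,0):
0 0 0
1 0 0
0 0 1
1 0 1

After press 3 at (1,2):
0 0 1
1 1 1
0 0 0
1 0 1

After press 4 at (1,2):
0 0 0
1 0 0
0 0 1
1 0 1

After press 5 at (1,2):
0 0 1
1 1 1
0 0 0
1 0 1

Answer: 0 0 1
1 1 1
0 0 0
1 0 1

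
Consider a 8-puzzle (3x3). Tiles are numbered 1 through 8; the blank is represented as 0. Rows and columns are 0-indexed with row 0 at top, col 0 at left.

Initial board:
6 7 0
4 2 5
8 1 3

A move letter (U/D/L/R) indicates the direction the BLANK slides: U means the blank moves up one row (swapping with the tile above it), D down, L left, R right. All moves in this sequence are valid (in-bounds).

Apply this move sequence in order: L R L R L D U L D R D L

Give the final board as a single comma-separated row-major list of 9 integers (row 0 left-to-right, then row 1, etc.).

After move 1 (L):
6 0 7
4 2 5
8 1 3

After move 2 (R):
6 7 0
4 2 5
8 1 3

After move 3 (L):
6 0 7
4 2 5
8 1 3

After move 4 (R):
6 7 0
4 2 5
8 1 3

After move 5 (L):
6 0 7
4 2 5
8 1 3

After move 6 (D):
6 2 7
4 0 5
8 1 3

After move 7 (U):
6 0 7
4 2 5
8 1 3

After move 8 (L):
0 6 7
4 2 5
8 1 3

After move 9 (D):
4 6 7
0 2 5
8 1 3

After move 10 (R):
4 6 7
2 0 5
8 1 3

After move 11 (D):
4 6 7
2 1 5
8 0 3

After move 12 (L):
4 6 7
2 1 5
0 8 3

Answer: 4, 6, 7, 2, 1, 5, 0, 8, 3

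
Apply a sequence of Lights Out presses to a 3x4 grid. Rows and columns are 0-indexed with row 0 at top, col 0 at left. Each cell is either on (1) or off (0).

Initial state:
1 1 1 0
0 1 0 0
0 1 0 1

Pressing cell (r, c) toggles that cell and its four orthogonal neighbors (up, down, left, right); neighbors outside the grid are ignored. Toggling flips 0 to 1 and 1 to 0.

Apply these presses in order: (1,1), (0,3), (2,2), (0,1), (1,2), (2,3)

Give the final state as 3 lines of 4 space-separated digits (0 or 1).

Answer: 0 1 0 1
1 0 1 1
0 1 1 1

Derivation:
After press 1 at (1,1):
1 0 1 0
1 0 1 0
0 0 0 1

After press 2 at (0,3):
1 0 0 1
1 0 1 1
0 0 0 1

After press 3 at (2,2):
1 0 0 1
1 0 0 1
0 1 1 0

After press 4 at (0,1):
0 1 1 1
1 1 0 1
0 1 1 0

After press 5 at (1,2):
0 1 0 1
1 0 1 0
0 1 0 0

After press 6 at (2,3):
0 1 0 1
1 0 1 1
0 1 1 1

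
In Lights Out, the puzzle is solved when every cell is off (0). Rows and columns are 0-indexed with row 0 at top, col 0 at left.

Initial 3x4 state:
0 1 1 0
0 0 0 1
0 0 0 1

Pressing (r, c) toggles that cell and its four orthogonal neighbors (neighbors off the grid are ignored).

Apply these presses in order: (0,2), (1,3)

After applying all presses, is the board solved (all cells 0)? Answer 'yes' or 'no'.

After press 1 at (0,2):
0 0 0 1
0 0 1 1
0 0 0 1

After press 2 at (1,3):
0 0 0 0
0 0 0 0
0 0 0 0

Lights still on: 0

Answer: yes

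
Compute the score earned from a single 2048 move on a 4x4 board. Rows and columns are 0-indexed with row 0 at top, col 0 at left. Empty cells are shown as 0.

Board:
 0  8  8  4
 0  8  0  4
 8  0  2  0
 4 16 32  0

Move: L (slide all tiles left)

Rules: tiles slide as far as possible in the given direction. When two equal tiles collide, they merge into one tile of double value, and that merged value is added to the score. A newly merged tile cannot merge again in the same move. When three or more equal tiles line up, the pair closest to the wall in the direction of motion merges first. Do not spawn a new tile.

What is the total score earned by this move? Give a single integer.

Slide left:
row 0: [0, 8, 8, 4] -> [16, 4, 0, 0]  score +16 (running 16)
row 1: [0, 8, 0, 4] -> [8, 4, 0, 0]  score +0 (running 16)
row 2: [8, 0, 2, 0] -> [8, 2, 0, 0]  score +0 (running 16)
row 3: [4, 16, 32, 0] -> [4, 16, 32, 0]  score +0 (running 16)
Board after move:
16  4  0  0
 8  4  0  0
 8  2  0  0
 4 16 32  0

Answer: 16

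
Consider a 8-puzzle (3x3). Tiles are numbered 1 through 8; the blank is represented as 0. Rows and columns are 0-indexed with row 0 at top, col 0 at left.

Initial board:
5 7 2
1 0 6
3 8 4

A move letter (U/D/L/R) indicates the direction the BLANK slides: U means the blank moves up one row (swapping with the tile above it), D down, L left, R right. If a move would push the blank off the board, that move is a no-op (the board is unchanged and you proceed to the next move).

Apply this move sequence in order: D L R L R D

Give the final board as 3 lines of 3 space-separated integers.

Answer: 5 7 2
1 8 6
3 0 4

Derivation:
After move 1 (D):
5 7 2
1 8 6
3 0 4

After move 2 (L):
5 7 2
1 8 6
0 3 4

After move 3 (R):
5 7 2
1 8 6
3 0 4

After move 4 (L):
5 7 2
1 8 6
0 3 4

After move 5 (R):
5 7 2
1 8 6
3 0 4

After move 6 (D):
5 7 2
1 8 6
3 0 4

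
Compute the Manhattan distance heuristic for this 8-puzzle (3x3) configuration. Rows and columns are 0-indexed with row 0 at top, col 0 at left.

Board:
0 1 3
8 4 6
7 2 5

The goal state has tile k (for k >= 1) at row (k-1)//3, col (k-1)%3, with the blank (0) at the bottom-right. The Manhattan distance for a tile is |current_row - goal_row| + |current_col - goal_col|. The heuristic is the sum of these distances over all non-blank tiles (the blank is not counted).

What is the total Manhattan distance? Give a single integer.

Answer: 8

Derivation:
Tile 1: at (0,1), goal (0,0), distance |0-0|+|1-0| = 1
Tile 3: at (0,2), goal (0,2), distance |0-0|+|2-2| = 0
Tile 8: at (1,0), goal (2,1), distance |1-2|+|0-1| = 2
Tile 4: at (1,1), goal (1,0), distance |1-1|+|1-0| = 1
Tile 6: at (1,2), goal (1,2), distance |1-1|+|2-2| = 0
Tile 7: at (2,0), goal (2,0), distance |2-2|+|0-0| = 0
Tile 2: at (2,1), goal (0,1), distance |2-0|+|1-1| = 2
Tile 5: at (2,2), goal (1,1), distance |2-1|+|2-1| = 2
Sum: 1 + 0 + 2 + 1 + 0 + 0 + 2 + 2 = 8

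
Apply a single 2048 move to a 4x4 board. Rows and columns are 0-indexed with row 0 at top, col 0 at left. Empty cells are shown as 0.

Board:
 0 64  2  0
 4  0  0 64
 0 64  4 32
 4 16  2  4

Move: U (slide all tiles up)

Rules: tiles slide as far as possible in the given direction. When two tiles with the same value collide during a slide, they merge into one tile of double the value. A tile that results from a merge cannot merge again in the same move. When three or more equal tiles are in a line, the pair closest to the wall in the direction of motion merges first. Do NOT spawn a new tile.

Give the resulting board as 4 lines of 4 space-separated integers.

Slide up:
col 0: [0, 4, 0, 4] -> [8, 0, 0, 0]
col 1: [64, 0, 64, 16] -> [128, 16, 0, 0]
col 2: [2, 0, 4, 2] -> [2, 4, 2, 0]
col 3: [0, 64, 32, 4] -> [64, 32, 4, 0]

Answer:   8 128   2  64
  0  16   4  32
  0   0   2   4
  0   0   0   0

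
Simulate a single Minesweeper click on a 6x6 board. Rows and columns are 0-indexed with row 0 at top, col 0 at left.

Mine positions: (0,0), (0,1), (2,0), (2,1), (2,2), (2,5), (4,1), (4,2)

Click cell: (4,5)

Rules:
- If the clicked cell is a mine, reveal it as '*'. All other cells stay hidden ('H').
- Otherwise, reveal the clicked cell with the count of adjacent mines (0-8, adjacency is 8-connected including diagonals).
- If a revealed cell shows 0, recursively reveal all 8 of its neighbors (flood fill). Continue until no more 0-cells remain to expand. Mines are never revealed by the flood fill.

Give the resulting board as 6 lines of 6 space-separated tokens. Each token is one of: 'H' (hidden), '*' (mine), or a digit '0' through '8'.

H H H H H H
H H H H H H
H H H H H H
H H H 2 1 1
H H H 1 0 0
H H H 1 0 0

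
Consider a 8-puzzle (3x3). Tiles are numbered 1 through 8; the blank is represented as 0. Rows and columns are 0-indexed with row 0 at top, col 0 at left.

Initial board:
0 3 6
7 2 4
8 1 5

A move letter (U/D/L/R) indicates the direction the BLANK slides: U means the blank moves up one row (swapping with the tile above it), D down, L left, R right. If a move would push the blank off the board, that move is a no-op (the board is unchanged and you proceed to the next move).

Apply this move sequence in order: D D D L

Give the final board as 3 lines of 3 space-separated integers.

Answer: 7 3 6
8 2 4
0 1 5

Derivation:
After move 1 (D):
7 3 6
0 2 4
8 1 5

After move 2 (D):
7 3 6
8 2 4
0 1 5

After move 3 (D):
7 3 6
8 2 4
0 1 5

After move 4 (L):
7 3 6
8 2 4
0 1 5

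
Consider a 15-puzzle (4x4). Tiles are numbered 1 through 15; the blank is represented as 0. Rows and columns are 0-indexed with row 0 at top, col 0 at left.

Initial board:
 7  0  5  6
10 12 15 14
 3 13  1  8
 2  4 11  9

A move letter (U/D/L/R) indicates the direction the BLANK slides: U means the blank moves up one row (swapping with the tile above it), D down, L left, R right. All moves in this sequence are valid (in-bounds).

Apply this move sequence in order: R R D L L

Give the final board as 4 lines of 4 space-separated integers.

Answer:  7  5  6 14
10  0 12 15
 3 13  1  8
 2  4 11  9

Derivation:
After move 1 (R):
 7  5  0  6
10 12 15 14
 3 13  1  8
 2  4 11  9

After move 2 (R):
 7  5  6  0
10 12 15 14
 3 13  1  8
 2  4 11  9

After move 3 (D):
 7  5  6 14
10 12 15  0
 3 13  1  8
 2  4 11  9

After move 4 (L):
 7  5  6 14
10 12  0 15
 3 13  1  8
 2  4 11  9

After move 5 (L):
 7  5  6 14
10  0 12 15
 3 13  1  8
 2  4 11  9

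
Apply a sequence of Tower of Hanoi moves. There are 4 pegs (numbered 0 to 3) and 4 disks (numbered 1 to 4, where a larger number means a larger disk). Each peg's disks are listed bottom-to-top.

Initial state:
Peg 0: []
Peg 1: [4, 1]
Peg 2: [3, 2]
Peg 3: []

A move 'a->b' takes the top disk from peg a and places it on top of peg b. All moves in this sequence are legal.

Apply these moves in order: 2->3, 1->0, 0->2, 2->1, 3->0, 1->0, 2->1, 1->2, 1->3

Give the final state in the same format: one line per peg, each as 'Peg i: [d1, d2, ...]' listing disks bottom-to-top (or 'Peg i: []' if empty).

Answer: Peg 0: [2, 1]
Peg 1: []
Peg 2: [3]
Peg 3: [4]

Derivation:
After move 1 (2->3):
Peg 0: []
Peg 1: [4, 1]
Peg 2: [3]
Peg 3: [2]

After move 2 (1->0):
Peg 0: [1]
Peg 1: [4]
Peg 2: [3]
Peg 3: [2]

After move 3 (0->2):
Peg 0: []
Peg 1: [4]
Peg 2: [3, 1]
Peg 3: [2]

After move 4 (2->1):
Peg 0: []
Peg 1: [4, 1]
Peg 2: [3]
Peg 3: [2]

After move 5 (3->0):
Peg 0: [2]
Peg 1: [4, 1]
Peg 2: [3]
Peg 3: []

After move 6 (1->0):
Peg 0: [2, 1]
Peg 1: [4]
Peg 2: [3]
Peg 3: []

After move 7 (2->1):
Peg 0: [2, 1]
Peg 1: [4, 3]
Peg 2: []
Peg 3: []

After move 8 (1->2):
Peg 0: [2, 1]
Peg 1: [4]
Peg 2: [3]
Peg 3: []

After move 9 (1->3):
Peg 0: [2, 1]
Peg 1: []
Peg 2: [3]
Peg 3: [4]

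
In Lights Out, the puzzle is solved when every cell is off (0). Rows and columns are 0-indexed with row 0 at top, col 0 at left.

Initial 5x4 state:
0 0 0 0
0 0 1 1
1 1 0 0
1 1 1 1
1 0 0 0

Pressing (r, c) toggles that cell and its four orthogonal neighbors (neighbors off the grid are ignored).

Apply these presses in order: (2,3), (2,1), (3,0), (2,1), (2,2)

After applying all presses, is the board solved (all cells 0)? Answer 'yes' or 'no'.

Answer: yes

Derivation:
After press 1 at (2,3):
0 0 0 0
0 0 1 0
1 1 1 1
1 1 1 0
1 0 0 0

After press 2 at (2,1):
0 0 0 0
0 1 1 0
0 0 0 1
1 0 1 0
1 0 0 0

After press 3 at (3,0):
0 0 0 0
0 1 1 0
1 0 0 1
0 1 1 0
0 0 0 0

After press 4 at (2,1):
0 0 0 0
0 0 1 0
0 1 1 1
0 0 1 0
0 0 0 0

After press 5 at (2,2):
0 0 0 0
0 0 0 0
0 0 0 0
0 0 0 0
0 0 0 0

Lights still on: 0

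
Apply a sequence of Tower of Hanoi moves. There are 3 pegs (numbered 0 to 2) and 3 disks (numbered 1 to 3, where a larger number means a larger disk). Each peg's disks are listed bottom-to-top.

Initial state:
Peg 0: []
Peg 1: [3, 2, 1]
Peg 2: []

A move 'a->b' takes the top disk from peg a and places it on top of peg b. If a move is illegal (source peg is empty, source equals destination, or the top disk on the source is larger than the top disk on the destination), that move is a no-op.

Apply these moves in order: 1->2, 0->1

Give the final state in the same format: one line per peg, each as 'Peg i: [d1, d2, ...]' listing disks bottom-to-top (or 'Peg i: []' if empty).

Answer: Peg 0: []
Peg 1: [3, 2]
Peg 2: [1]

Derivation:
After move 1 (1->2):
Peg 0: []
Peg 1: [3, 2]
Peg 2: [1]

After move 2 (0->1):
Peg 0: []
Peg 1: [3, 2]
Peg 2: [1]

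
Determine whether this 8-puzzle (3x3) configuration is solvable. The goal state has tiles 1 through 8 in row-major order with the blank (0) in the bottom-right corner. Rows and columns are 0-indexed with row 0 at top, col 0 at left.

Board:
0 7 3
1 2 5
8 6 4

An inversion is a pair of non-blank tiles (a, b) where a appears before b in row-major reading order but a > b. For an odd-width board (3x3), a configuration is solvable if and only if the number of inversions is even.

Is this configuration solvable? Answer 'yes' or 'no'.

Inversions (pairs i<j in row-major order where tile[i] > tile[j] > 0): 12
12 is even, so the puzzle is solvable.

Answer: yes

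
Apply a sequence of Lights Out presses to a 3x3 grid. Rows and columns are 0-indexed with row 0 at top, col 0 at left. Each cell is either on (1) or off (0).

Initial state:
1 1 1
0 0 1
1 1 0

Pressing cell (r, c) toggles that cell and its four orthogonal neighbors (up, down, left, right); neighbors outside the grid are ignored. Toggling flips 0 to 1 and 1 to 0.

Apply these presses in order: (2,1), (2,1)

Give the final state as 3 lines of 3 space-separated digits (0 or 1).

Answer: 1 1 1
0 0 1
1 1 0

Derivation:
After press 1 at (2,1):
1 1 1
0 1 1
0 0 1

After press 2 at (2,1):
1 1 1
0 0 1
1 1 0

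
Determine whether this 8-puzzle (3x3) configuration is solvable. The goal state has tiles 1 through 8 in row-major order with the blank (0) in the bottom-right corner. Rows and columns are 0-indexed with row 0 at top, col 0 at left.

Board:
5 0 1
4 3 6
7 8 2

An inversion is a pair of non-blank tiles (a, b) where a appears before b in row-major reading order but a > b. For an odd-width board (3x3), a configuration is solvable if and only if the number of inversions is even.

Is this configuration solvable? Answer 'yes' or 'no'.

Answer: yes

Derivation:
Inversions (pairs i<j in row-major order where tile[i] > tile[j] > 0): 10
10 is even, so the puzzle is solvable.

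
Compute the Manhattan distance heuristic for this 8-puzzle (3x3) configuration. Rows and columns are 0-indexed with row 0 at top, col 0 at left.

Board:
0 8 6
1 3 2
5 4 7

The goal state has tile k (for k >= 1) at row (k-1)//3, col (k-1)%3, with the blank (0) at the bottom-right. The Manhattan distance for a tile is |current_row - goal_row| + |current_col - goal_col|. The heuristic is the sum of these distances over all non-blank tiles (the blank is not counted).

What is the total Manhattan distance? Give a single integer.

Answer: 14

Derivation:
Tile 8: at (0,1), goal (2,1), distance |0-2|+|1-1| = 2
Tile 6: at (0,2), goal (1,2), distance |0-1|+|2-2| = 1
Tile 1: at (1,0), goal (0,0), distance |1-0|+|0-0| = 1
Tile 3: at (1,1), goal (0,2), distance |1-0|+|1-2| = 2
Tile 2: at (1,2), goal (0,1), distance |1-0|+|2-1| = 2
Tile 5: at (2,0), goal (1,1), distance |2-1|+|0-1| = 2
Tile 4: at (2,1), goal (1,0), distance |2-1|+|1-0| = 2
Tile 7: at (2,2), goal (2,0), distance |2-2|+|2-0| = 2
Sum: 2 + 1 + 1 + 2 + 2 + 2 + 2 + 2 = 14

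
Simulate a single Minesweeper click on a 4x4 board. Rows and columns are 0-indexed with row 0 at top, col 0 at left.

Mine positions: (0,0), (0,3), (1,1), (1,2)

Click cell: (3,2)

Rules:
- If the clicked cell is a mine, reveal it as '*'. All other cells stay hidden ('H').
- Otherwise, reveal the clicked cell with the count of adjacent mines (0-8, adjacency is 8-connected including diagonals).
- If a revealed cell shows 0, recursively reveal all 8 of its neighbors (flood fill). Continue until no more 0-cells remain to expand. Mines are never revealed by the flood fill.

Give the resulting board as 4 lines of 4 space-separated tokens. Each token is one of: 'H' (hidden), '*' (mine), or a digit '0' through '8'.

H H H H
H H H H
1 2 2 1
0 0 0 0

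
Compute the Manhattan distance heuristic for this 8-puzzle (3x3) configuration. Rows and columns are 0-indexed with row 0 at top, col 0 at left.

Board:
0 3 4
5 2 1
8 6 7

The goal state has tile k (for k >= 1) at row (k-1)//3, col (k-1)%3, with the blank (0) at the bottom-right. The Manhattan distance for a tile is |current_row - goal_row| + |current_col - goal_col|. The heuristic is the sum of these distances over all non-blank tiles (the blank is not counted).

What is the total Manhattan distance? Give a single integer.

Tile 3: at (0,1), goal (0,2), distance |0-0|+|1-2| = 1
Tile 4: at (0,2), goal (1,0), distance |0-1|+|2-0| = 3
Tile 5: at (1,0), goal (1,1), distance |1-1|+|0-1| = 1
Tile 2: at (1,1), goal (0,1), distance |1-0|+|1-1| = 1
Tile 1: at (1,2), goal (0,0), distance |1-0|+|2-0| = 3
Tile 8: at (2,0), goal (2,1), distance |2-2|+|0-1| = 1
Tile 6: at (2,1), goal (1,2), distance |2-1|+|1-2| = 2
Tile 7: at (2,2), goal (2,0), distance |2-2|+|2-0| = 2
Sum: 1 + 3 + 1 + 1 + 3 + 1 + 2 + 2 = 14

Answer: 14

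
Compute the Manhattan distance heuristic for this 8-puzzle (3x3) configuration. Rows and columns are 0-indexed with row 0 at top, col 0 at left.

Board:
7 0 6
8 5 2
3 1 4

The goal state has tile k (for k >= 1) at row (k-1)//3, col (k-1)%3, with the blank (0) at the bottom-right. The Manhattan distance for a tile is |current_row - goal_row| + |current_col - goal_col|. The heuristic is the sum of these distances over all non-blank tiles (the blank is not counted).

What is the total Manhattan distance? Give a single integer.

Tile 7: at (0,0), goal (2,0), distance |0-2|+|0-0| = 2
Tile 6: at (0,2), goal (1,2), distance |0-1|+|2-2| = 1
Tile 8: at (1,0), goal (2,1), distance |1-2|+|0-1| = 2
Tile 5: at (1,1), goal (1,1), distance |1-1|+|1-1| = 0
Tile 2: at (1,2), goal (0,1), distance |1-0|+|2-1| = 2
Tile 3: at (2,0), goal (0,2), distance |2-0|+|0-2| = 4
Tile 1: at (2,1), goal (0,0), distance |2-0|+|1-0| = 3
Tile 4: at (2,2), goal (1,0), distance |2-1|+|2-0| = 3
Sum: 2 + 1 + 2 + 0 + 2 + 4 + 3 + 3 = 17

Answer: 17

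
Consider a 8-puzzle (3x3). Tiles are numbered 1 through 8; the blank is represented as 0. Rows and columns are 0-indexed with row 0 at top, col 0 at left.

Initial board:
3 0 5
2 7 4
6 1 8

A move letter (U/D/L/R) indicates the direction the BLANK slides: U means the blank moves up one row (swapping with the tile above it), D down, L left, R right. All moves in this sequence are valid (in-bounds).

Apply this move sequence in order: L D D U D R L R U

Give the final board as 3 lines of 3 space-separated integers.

Answer: 2 3 5
6 0 4
1 7 8

Derivation:
After move 1 (L):
0 3 5
2 7 4
6 1 8

After move 2 (D):
2 3 5
0 7 4
6 1 8

After move 3 (D):
2 3 5
6 7 4
0 1 8

After move 4 (U):
2 3 5
0 7 4
6 1 8

After move 5 (D):
2 3 5
6 7 4
0 1 8

After move 6 (R):
2 3 5
6 7 4
1 0 8

After move 7 (L):
2 3 5
6 7 4
0 1 8

After move 8 (R):
2 3 5
6 7 4
1 0 8

After move 9 (U):
2 3 5
6 0 4
1 7 8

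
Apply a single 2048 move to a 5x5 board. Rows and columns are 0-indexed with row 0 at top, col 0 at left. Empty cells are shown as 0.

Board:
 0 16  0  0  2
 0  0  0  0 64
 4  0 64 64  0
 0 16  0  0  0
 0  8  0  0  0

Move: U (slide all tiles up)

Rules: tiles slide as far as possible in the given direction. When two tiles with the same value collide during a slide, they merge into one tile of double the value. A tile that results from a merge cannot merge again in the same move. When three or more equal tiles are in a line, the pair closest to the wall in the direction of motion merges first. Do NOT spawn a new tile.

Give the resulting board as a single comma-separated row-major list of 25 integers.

Slide up:
col 0: [0, 0, 4, 0, 0] -> [4, 0, 0, 0, 0]
col 1: [16, 0, 0, 16, 8] -> [32, 8, 0, 0, 0]
col 2: [0, 0, 64, 0, 0] -> [64, 0, 0, 0, 0]
col 3: [0, 0, 64, 0, 0] -> [64, 0, 0, 0, 0]
col 4: [2, 64, 0, 0, 0] -> [2, 64, 0, 0, 0]

Answer: 4, 32, 64, 64, 2, 0, 8, 0, 0, 64, 0, 0, 0, 0, 0, 0, 0, 0, 0, 0, 0, 0, 0, 0, 0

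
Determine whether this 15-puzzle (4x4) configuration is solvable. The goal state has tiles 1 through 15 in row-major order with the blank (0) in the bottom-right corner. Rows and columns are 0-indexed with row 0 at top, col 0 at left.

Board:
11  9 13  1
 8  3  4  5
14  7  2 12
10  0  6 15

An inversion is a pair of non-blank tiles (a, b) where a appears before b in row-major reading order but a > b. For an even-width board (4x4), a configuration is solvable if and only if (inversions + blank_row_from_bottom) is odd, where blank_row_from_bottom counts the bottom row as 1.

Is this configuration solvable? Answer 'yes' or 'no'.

Answer: no

Derivation:
Inversions: 47
Blank is in row 3 (0-indexed from top), which is row 1 counting from the bottom (bottom = 1).
47 + 1 = 48, which is even, so the puzzle is not solvable.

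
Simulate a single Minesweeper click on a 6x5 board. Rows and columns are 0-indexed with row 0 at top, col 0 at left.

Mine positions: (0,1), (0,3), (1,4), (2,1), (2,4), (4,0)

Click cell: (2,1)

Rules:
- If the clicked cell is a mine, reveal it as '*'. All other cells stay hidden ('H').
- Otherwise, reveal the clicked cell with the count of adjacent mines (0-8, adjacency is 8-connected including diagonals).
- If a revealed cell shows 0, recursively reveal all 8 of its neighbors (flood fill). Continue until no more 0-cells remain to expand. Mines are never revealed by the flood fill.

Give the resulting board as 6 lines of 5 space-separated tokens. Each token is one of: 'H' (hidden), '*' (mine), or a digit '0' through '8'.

H H H H H
H H H H H
H * H H H
H H H H H
H H H H H
H H H H H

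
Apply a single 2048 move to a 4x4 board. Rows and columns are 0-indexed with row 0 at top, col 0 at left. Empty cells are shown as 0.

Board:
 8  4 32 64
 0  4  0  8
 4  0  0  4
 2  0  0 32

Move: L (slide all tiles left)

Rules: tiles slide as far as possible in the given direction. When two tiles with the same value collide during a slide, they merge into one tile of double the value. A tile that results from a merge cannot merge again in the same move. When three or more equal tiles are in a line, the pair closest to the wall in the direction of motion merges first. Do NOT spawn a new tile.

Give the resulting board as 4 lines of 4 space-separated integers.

Answer:  8  4 32 64
 4  8  0  0
 8  0  0  0
 2 32  0  0

Derivation:
Slide left:
row 0: [8, 4, 32, 64] -> [8, 4, 32, 64]
row 1: [0, 4, 0, 8] -> [4, 8, 0, 0]
row 2: [4, 0, 0, 4] -> [8, 0, 0, 0]
row 3: [2, 0, 0, 32] -> [2, 32, 0, 0]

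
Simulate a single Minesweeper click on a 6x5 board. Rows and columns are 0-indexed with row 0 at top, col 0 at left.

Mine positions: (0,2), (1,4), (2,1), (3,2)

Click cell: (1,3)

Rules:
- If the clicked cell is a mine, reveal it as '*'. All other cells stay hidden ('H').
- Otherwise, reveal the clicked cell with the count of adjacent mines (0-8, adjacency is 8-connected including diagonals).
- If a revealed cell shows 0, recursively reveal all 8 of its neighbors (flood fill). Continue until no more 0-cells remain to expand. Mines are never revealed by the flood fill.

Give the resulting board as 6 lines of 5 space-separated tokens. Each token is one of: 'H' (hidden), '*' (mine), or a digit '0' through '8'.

H H H H H
H H H 2 H
H H H H H
H H H H H
H H H H H
H H H H H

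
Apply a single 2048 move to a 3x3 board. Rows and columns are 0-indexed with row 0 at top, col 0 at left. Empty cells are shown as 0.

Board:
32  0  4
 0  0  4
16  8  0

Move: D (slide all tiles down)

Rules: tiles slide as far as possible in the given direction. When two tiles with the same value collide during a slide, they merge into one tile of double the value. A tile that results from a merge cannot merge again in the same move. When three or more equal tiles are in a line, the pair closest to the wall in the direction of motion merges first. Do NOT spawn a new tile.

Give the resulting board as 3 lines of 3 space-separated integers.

Answer:  0  0  0
32  0  0
16  8  8

Derivation:
Slide down:
col 0: [32, 0, 16] -> [0, 32, 16]
col 1: [0, 0, 8] -> [0, 0, 8]
col 2: [4, 4, 0] -> [0, 0, 8]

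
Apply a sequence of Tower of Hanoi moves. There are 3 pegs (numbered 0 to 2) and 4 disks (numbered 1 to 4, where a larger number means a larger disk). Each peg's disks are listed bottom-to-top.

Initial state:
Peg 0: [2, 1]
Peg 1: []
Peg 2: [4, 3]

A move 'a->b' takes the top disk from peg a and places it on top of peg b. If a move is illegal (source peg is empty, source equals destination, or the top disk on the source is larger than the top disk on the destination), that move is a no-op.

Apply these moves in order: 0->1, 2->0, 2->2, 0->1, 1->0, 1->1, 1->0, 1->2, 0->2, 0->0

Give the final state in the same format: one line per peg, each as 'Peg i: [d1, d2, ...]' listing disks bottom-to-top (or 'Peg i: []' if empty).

After move 1 (0->1):
Peg 0: [2]
Peg 1: [1]
Peg 2: [4, 3]

After move 2 (2->0):
Peg 0: [2]
Peg 1: [1]
Peg 2: [4, 3]

After move 3 (2->2):
Peg 0: [2]
Peg 1: [1]
Peg 2: [4, 3]

After move 4 (0->1):
Peg 0: [2]
Peg 1: [1]
Peg 2: [4, 3]

After move 5 (1->0):
Peg 0: [2, 1]
Peg 1: []
Peg 2: [4, 3]

After move 6 (1->1):
Peg 0: [2, 1]
Peg 1: []
Peg 2: [4, 3]

After move 7 (1->0):
Peg 0: [2, 1]
Peg 1: []
Peg 2: [4, 3]

After move 8 (1->2):
Peg 0: [2, 1]
Peg 1: []
Peg 2: [4, 3]

After move 9 (0->2):
Peg 0: [2]
Peg 1: []
Peg 2: [4, 3, 1]

After move 10 (0->0):
Peg 0: [2]
Peg 1: []
Peg 2: [4, 3, 1]

Answer: Peg 0: [2]
Peg 1: []
Peg 2: [4, 3, 1]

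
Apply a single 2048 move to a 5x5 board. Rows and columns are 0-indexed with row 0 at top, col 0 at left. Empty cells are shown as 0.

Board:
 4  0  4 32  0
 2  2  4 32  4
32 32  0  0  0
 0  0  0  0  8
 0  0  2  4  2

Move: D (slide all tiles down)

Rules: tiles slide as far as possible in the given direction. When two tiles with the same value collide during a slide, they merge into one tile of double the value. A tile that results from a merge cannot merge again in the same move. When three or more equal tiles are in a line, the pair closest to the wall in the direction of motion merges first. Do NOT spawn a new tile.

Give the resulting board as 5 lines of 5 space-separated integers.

Answer:  0  0  0  0  0
 0  0  0  0  0
 4  0  0  0  4
 2  2  8 64  8
32 32  2  4  2

Derivation:
Slide down:
col 0: [4, 2, 32, 0, 0] -> [0, 0, 4, 2, 32]
col 1: [0, 2, 32, 0, 0] -> [0, 0, 0, 2, 32]
col 2: [4, 4, 0, 0, 2] -> [0, 0, 0, 8, 2]
col 3: [32, 32, 0, 0, 4] -> [0, 0, 0, 64, 4]
col 4: [0, 4, 0, 8, 2] -> [0, 0, 4, 8, 2]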